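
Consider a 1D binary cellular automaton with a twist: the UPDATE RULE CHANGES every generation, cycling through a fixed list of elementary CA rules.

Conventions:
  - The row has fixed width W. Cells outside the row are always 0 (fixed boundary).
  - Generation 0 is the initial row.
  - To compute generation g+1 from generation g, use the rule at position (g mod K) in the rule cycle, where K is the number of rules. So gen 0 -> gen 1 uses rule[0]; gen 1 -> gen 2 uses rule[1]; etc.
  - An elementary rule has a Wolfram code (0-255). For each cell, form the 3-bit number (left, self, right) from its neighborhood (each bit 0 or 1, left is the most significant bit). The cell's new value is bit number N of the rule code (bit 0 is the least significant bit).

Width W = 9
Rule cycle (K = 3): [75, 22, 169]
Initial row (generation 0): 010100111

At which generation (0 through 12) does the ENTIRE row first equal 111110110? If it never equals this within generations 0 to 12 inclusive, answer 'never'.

Gen 0: 010100111
Gen 1 (rule 75): 100001101
Gen 2 (rule 22): 110010001
Gen 3 (rule 169): 100000100
Gen 4 (rule 75): 001111001
Gen 5 (rule 22): 010000111
Gen 6 (rule 169): 000110110
Gen 7 (rule 75): 111110110
Gen 8 (rule 22): 000000001
Gen 9 (rule 169): 111111100
Gen 10 (rule 75): 100000101
Gen 11 (rule 22): 110001101
Gen 12 (rule 169): 100101010

Answer: 7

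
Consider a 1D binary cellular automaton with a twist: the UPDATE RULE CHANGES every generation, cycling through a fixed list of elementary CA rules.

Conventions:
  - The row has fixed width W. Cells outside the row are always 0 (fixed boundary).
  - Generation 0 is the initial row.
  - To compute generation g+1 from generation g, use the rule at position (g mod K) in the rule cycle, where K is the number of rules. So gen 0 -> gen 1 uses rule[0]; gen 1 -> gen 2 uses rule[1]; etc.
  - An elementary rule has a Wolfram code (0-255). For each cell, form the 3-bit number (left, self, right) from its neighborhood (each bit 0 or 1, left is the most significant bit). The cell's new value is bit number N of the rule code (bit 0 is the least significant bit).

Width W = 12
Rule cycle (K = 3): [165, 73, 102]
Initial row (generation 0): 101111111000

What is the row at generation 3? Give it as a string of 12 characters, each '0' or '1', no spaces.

Gen 0: 101111111000
Gen 1 (rule 165): 110111110011
Gen 2 (rule 73): 110100010011
Gen 3 (rule 102): 011100110101

Answer: 011100110101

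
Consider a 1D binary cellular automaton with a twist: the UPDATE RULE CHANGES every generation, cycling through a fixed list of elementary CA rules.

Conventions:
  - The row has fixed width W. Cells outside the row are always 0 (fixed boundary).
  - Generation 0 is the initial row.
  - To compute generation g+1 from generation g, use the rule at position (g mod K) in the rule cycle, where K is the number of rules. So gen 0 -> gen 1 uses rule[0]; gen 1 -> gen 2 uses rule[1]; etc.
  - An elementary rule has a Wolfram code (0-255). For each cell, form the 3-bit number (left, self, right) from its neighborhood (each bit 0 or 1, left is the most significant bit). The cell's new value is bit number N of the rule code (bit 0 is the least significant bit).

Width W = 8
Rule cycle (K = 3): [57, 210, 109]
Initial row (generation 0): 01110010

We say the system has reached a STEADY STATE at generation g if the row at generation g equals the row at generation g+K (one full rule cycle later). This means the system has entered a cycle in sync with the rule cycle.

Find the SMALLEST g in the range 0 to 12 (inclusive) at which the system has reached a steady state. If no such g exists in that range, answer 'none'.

Gen 0: 01110010
Gen 1 (rule 57): 01001001
Gen 2 (rule 210): 10110110
Gen 3 (rule 109): 11111110
Gen 4 (rule 57): 10000001
Gen 5 (rule 210): 01000010
Gen 6 (rule 109): 01011010
Gen 7 (rule 57): 00110101
Gen 8 (rule 210): 01010000
Gen 9 (rule 109): 01110111
Gen 10 (rule 57): 01001100
Gen 11 (rule 210): 10110110
Gen 12 (rule 109): 11111110
Gen 13 (rule 57): 10000001
Gen 14 (rule 210): 01000010
Gen 15 (rule 109): 01011010

Answer: none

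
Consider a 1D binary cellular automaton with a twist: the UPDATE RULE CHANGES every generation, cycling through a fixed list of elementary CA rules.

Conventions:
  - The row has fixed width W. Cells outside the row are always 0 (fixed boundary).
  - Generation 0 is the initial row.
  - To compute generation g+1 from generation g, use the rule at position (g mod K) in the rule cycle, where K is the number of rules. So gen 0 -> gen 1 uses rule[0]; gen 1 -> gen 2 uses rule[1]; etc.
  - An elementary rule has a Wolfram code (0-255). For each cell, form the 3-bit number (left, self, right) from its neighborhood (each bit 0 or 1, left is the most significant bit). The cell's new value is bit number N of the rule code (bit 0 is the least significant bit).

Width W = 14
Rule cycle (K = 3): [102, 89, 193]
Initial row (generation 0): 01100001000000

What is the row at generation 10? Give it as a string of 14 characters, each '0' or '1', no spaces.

Answer: 01010100110000

Derivation:
Gen 0: 01100001000000
Gen 1 (rule 102): 10100011000000
Gen 2 (rule 89): 00011011111111
Gen 3 (rule 193): 11001001111111
Gen 4 (rule 102): 01011010000001
Gen 5 (rule 89): 00011001111100
Gen 6 (rule 193): 11001000111101
Gen 7 (rule 102): 01011001000111
Gen 8 (rule 89): 00011100110101
Gen 9 (rule 193): 11001100010000
Gen 10 (rule 102): 01010100110000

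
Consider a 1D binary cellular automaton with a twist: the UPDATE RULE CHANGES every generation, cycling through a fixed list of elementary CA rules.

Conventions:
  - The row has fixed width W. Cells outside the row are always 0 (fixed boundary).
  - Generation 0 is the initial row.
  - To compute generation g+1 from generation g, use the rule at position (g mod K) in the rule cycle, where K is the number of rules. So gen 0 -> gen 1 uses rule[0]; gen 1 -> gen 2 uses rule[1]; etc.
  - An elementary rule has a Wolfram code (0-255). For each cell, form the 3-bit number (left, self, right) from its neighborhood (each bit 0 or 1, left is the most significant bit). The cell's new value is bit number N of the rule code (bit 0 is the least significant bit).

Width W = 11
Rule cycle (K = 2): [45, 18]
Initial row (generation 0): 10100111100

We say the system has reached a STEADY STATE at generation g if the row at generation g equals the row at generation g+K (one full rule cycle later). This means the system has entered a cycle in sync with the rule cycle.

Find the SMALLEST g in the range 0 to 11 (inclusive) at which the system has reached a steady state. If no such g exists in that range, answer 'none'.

Gen 0: 10100111100
Gen 1 (rule 45): 11100100001
Gen 2 (rule 18): 00011010010
Gen 3 (rule 45): 11010110010
Gen 4 (rule 18): 00000001101
Gen 5 (rule 45): 11111101011
Gen 6 (rule 18): 00000000000
Gen 7 (rule 45): 11111111111
Gen 8 (rule 18): 00000000000
Gen 9 (rule 45): 11111111111
Gen 10 (rule 18): 00000000000
Gen 11 (rule 45): 11111111111
Gen 12 (rule 18): 00000000000
Gen 13 (rule 45): 11111111111

Answer: 6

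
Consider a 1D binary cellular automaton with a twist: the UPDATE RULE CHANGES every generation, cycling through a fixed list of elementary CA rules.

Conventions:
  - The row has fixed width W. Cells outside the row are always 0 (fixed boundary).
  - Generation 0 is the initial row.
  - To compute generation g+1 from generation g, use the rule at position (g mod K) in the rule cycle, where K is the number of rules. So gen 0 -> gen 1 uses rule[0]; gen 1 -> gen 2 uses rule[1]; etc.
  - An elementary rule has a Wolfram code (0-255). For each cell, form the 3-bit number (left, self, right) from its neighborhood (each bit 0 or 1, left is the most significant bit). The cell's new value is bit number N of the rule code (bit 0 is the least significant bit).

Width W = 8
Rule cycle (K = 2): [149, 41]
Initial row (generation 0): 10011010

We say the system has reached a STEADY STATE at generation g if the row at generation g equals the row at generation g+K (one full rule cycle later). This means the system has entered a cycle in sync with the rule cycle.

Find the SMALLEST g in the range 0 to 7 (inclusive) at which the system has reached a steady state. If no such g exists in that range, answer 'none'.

Gen 0: 10011010
Gen 1 (rule 149): 11000011
Gen 2 (rule 41): 10011010
Gen 3 (rule 149): 11000011
Gen 4 (rule 41): 10011010
Gen 5 (rule 149): 11000011
Gen 6 (rule 41): 10011010
Gen 7 (rule 149): 11000011
Gen 8 (rule 41): 10011010
Gen 9 (rule 149): 11000011

Answer: 0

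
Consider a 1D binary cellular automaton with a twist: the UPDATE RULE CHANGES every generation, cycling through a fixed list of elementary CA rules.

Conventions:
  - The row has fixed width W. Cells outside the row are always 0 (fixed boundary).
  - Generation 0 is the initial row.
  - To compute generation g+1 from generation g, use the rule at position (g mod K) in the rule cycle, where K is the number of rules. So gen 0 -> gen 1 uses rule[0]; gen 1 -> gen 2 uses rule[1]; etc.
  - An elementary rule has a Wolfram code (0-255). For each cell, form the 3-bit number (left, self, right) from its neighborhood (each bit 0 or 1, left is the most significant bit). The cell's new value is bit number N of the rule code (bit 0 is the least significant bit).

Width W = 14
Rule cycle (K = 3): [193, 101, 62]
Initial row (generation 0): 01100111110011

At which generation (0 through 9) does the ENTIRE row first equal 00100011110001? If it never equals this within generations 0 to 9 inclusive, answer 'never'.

Answer: 1

Derivation:
Gen 0: 01100111110011
Gen 1 (rule 193): 00100011110001
Gen 2 (rule 101): 10101000010101
Gen 3 (rule 62): 11111100111111
Gen 4 (rule 193): 01111100011111
Gen 5 (rule 101): 00000101000001
Gen 6 (rule 62): 00001111100011
Gen 7 (rule 193): 11100111101001
Gen 8 (rule 101): 00100000111001
Gen 9 (rule 62): 01110001100111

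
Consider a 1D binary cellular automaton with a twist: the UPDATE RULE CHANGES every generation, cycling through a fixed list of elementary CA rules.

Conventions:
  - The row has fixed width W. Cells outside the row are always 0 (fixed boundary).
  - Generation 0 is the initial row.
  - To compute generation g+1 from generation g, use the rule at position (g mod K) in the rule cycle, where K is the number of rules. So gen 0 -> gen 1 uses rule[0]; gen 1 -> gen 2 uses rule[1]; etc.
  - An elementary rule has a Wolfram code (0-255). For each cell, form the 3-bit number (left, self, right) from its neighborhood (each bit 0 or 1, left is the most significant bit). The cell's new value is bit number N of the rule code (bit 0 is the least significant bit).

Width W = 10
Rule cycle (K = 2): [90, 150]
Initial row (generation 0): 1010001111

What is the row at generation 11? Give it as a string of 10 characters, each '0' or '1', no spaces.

Answer: 1001100001

Derivation:
Gen 0: 1010001111
Gen 1 (rule 90): 0001011001
Gen 2 (rule 150): 0011000111
Gen 3 (rule 90): 0111101101
Gen 4 (rule 150): 1011000001
Gen 5 (rule 90): 0011100010
Gen 6 (rule 150): 0101010111
Gen 7 (rule 90): 1000000101
Gen 8 (rule 150): 1100001101
Gen 9 (rule 90): 1110011100
Gen 10 (rule 150): 0101101010
Gen 11 (rule 90): 1001100001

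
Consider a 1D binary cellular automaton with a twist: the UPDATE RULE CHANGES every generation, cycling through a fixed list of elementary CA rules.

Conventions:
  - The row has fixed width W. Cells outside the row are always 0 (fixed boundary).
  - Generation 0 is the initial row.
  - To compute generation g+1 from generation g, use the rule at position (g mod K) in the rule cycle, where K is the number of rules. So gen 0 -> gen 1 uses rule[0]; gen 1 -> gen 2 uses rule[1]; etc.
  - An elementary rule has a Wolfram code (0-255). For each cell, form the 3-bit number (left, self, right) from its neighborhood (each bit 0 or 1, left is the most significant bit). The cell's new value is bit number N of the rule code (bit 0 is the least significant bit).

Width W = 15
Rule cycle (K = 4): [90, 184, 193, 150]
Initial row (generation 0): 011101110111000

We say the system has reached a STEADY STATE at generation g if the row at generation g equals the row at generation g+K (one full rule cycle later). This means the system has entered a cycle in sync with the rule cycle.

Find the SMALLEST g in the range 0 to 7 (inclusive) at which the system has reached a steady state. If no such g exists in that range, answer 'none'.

Answer: none

Derivation:
Gen 0: 011101110111000
Gen 1 (rule 90): 110101010101100
Gen 2 (rule 184): 101010101011010
Gen 3 (rule 193): 000000000001000
Gen 4 (rule 150): 000000000011100
Gen 5 (rule 90): 000000000110110
Gen 6 (rule 184): 000000000101101
Gen 7 (rule 193): 111111110000100
Gen 8 (rule 150): 011111101001110
Gen 9 (rule 90): 110000100111011
Gen 10 (rule 184): 101000010110110
Gen 11 (rule 193): 000011000010010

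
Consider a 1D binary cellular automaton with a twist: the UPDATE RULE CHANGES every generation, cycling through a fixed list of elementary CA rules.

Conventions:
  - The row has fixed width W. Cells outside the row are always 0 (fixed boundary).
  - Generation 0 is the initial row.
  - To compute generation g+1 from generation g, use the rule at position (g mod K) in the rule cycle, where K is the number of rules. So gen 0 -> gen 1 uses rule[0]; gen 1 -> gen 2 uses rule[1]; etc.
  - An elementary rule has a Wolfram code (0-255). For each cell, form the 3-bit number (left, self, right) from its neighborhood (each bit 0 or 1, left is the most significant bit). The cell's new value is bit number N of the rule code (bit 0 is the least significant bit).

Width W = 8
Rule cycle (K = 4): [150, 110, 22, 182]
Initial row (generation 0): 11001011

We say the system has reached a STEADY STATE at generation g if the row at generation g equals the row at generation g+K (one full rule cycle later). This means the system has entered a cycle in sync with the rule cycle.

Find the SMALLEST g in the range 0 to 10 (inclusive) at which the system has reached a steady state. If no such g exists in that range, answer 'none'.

Gen 0: 11001011
Gen 1 (rule 150): 00111000
Gen 2 (rule 110): 01101000
Gen 3 (rule 22): 10001100
Gen 4 (rule 182): 11010010
Gen 5 (rule 150): 00011111
Gen 6 (rule 110): 00110001
Gen 7 (rule 22): 01001011
Gen 8 (rule 182): 11111100
Gen 9 (rule 150): 01111010
Gen 10 (rule 110): 11001110
Gen 11 (rule 22): 00110001
Gen 12 (rule 182): 01001011
Gen 13 (rule 150): 11111000
Gen 14 (rule 110): 10001000

Answer: none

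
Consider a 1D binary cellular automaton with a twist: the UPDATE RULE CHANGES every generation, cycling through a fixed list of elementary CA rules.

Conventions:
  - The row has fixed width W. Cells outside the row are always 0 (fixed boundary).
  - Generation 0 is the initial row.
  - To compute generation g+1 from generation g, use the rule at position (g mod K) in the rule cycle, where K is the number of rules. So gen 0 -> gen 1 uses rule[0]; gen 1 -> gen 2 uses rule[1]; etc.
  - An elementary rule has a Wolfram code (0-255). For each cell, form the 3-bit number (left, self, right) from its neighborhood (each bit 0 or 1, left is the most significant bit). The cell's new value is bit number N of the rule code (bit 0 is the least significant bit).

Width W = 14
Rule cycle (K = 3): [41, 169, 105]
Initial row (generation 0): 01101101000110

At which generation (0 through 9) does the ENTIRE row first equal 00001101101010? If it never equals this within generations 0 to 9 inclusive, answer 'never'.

Gen 0: 01101101000110
Gen 1 (rule 41): 01011010010100
Gen 2 (rule 169): 00110100001001
Gen 3 (rule 105): 10111001100000
Gen 4 (rule 41): 01100001001111
Gen 5 (rule 169): 01001100001110
Gen 6 (rule 105): 00001101101010
Gen 7 (rule 41): 11101011010100
Gen 8 (rule 169): 11010110101001
Gen 9 (rule 105): 11101111010000

Answer: 6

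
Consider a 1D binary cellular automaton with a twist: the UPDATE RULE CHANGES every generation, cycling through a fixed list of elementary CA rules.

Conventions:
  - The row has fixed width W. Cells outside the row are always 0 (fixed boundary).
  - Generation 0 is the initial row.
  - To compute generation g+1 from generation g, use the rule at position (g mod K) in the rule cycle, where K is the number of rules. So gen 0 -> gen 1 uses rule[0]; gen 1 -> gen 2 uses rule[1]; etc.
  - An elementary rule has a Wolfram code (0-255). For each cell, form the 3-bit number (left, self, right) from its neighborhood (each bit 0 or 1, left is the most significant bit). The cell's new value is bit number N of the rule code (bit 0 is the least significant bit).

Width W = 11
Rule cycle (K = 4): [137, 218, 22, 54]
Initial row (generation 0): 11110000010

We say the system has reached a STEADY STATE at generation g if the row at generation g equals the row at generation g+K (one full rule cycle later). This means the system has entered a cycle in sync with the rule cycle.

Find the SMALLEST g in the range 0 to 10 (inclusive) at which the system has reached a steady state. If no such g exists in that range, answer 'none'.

Gen 0: 11110000010
Gen 1 (rule 137): 11100111000
Gen 2 (rule 218): 11111111100
Gen 3 (rule 22): 00000000010
Gen 4 (rule 54): 00000000111
Gen 5 (rule 137): 11111110110
Gen 6 (rule 218): 11111110111
Gen 7 (rule 22): 00000000000
Gen 8 (rule 54): 00000000000
Gen 9 (rule 137): 11111111111
Gen 10 (rule 218): 11111111111
Gen 11 (rule 22): 00000000000
Gen 12 (rule 54): 00000000000
Gen 13 (rule 137): 11111111111
Gen 14 (rule 218): 11111111111

Answer: 7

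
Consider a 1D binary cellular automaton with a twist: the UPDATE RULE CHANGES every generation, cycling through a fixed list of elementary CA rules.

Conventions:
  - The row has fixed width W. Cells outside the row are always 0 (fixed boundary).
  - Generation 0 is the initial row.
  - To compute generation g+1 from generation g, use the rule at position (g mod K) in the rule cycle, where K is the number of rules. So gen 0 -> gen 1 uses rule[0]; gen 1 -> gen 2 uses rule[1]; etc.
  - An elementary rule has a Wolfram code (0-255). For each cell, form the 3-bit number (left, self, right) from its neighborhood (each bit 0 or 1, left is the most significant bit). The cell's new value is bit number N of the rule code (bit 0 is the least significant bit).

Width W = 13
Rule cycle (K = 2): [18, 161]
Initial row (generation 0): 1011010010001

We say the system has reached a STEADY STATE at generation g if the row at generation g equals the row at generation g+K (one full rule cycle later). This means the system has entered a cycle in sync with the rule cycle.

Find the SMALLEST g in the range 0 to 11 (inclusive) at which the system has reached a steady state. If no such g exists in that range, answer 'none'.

Gen 0: 1011010010001
Gen 1 (rule 18): 0000001101010
Gen 2 (rule 161): 1111100010100
Gen 3 (rule 18): 0000010100010
Gen 4 (rule 161): 1111001001000
Gen 5 (rule 18): 0000110110100
Gen 6 (rule 161): 1110001001001
Gen 7 (rule 18): 0001010110110
Gen 8 (rule 161): 1100101001000
Gen 9 (rule 18): 0011000110100
Gen 10 (rule 161): 1000010001001
Gen 11 (rule 18): 0100101010110
Gen 12 (rule 161): 0000010101000
Gen 13 (rule 18): 0000100000100

Answer: none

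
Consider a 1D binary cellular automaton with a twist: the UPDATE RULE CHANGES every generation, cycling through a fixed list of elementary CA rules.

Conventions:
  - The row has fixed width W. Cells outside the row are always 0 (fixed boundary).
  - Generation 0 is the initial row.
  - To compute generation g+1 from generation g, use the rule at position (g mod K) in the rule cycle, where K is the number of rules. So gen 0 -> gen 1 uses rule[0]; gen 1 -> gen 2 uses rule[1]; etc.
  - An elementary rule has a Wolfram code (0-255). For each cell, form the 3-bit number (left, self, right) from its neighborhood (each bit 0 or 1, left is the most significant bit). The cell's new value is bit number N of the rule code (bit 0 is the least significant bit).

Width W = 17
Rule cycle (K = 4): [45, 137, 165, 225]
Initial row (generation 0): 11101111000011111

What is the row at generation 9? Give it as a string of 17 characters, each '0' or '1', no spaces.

Gen 0: 11101111000011111
Gen 1 (rule 45): 10011000011010000
Gen 2 (rule 137): 00010011010000111
Gen 3 (rule 165): 11010000110110010
Gen 4 (rule 225): 01100110011010000
Gen 5 (rule 45): 01000100010110111
Gen 6 (rule 137): 00010001000100110
Gen 7 (rule 165): 11010101010100000
Gen 8 (rule 225): 01101010101001111
Gen 9 (rule 45): 01011111111001000

Answer: 01011111111001000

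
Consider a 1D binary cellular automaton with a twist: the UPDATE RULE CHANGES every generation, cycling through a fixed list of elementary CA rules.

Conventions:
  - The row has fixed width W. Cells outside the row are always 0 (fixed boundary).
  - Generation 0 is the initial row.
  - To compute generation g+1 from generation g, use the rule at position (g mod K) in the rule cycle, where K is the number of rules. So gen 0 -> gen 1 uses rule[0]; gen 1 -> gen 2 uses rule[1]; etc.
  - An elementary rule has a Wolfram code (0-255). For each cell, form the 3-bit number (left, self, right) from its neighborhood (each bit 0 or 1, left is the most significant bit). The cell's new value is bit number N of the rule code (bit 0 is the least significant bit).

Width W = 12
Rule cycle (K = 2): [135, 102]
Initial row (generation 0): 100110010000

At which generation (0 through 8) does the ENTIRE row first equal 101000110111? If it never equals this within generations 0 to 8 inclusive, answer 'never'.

Gen 0: 100110010000
Gen 1 (rule 135): 101000110111
Gen 2 (rule 102): 111001011001
Gen 3 (rule 135): 010011000011
Gen 4 (rule 102): 110101000101
Gen 5 (rule 135): 000101011101
Gen 6 (rule 102): 001111100111
Gen 7 (rule 135): 110111001010
Gen 8 (rule 102): 011001011110

Answer: 1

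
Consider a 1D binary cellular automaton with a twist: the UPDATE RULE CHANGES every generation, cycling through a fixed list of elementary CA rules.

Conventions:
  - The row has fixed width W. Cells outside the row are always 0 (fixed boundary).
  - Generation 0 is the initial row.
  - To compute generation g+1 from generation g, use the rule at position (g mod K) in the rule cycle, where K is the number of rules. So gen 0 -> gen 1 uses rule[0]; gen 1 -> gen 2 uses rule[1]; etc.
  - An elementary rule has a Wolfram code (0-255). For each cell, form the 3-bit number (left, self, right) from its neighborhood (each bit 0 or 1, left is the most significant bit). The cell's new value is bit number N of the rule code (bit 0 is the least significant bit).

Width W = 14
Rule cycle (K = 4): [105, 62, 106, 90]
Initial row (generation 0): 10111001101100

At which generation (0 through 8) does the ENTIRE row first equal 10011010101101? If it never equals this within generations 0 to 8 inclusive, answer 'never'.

Gen 0: 10111001101100
Gen 1 (rule 105): 01101001111101
Gen 2 (rule 62): 11011111000011
Gen 3 (rule 106): 11110001000111
Gen 4 (rule 90): 10011010101101
Gen 5 (rule 105): 00011101011110
Gen 6 (rule 62): 00110011110001
Gen 7 (rule 106): 01110110010010
Gen 8 (rule 90): 11010111101101

Answer: 4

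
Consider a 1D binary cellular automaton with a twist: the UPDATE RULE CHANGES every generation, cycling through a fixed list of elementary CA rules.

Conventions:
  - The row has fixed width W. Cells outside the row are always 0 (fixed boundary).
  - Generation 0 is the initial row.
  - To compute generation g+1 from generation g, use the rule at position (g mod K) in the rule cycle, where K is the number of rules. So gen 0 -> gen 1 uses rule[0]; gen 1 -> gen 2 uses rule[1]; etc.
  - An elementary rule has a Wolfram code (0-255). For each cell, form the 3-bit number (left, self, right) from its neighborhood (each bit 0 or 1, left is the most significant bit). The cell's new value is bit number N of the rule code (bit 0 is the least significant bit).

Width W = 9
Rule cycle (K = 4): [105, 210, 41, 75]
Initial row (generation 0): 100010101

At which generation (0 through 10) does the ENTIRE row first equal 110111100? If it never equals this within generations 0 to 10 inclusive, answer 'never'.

Answer: never

Derivation:
Gen 0: 100010101
Gen 1 (rule 105): 001001010
Gen 2 (rule 210): 010110001
Gen 3 (rule 41): 001100100
Gen 4 (rule 75): 111101001
Gen 5 (rule 105): 100110000
Gen 6 (rule 210): 011011000
Gen 7 (rule 41): 010110011
Gen 8 (rule 75): 100110111
Gen 9 (rule 105): 000111101
Gen 10 (rule 210): 001011100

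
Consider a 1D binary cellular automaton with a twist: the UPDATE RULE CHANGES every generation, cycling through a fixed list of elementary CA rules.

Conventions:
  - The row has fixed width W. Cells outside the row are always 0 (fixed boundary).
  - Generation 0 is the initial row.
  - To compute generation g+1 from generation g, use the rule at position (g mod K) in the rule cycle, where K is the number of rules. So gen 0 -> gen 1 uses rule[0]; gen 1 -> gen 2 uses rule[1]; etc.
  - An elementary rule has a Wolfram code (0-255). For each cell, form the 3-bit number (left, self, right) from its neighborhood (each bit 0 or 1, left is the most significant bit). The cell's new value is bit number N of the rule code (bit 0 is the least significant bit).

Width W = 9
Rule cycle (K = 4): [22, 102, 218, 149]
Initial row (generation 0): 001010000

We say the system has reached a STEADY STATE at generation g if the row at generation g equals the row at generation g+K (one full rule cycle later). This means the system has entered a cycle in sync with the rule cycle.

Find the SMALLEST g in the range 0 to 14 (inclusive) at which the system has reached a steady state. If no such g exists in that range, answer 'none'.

Answer: 13

Derivation:
Gen 0: 001010000
Gen 1 (rule 22): 011011000
Gen 2 (rule 102): 101101000
Gen 3 (rule 218): 001100100
Gen 4 (rule 149): 100010111
Gen 5 (rule 22): 110110000
Gen 6 (rule 102): 011010000
Gen 7 (rule 218): 111001000
Gen 8 (rule 149): 010101111
Gen 9 (rule 22): 110100000
Gen 10 (rule 102): 011100000
Gen 11 (rule 218): 111110000
Gen 12 (rule 149): 011101111
Gen 13 (rule 22): 100000000
Gen 14 (rule 102): 100000000
Gen 15 (rule 218): 010000000
Gen 16 (rule 149): 011111111
Gen 17 (rule 22): 100000000
Gen 18 (rule 102): 100000000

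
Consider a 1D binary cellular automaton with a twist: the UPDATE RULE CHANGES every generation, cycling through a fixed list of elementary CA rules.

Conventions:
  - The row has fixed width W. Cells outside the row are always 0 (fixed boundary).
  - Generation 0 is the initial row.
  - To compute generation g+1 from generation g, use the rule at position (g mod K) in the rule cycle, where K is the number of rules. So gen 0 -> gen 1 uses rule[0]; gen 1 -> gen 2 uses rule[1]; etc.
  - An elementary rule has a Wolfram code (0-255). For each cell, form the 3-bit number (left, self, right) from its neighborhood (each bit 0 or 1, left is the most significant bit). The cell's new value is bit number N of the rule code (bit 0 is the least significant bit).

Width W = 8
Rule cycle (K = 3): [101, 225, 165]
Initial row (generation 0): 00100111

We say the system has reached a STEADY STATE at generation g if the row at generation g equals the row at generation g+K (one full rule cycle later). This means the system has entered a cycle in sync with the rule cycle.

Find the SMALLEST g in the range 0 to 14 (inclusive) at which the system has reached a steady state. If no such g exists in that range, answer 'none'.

Gen 0: 00100111
Gen 1 (rule 101): 10100001
Gen 2 (rule 225): 01001100
Gen 3 (rule 165): 01000001
Gen 4 (rule 101): 01011101
Gen 5 (rule 225): 00101110
Gen 6 (rule 165): 10110100
Gen 7 (rule 101): 11011101
Gen 8 (rule 225): 01101110
Gen 9 (rule 165): 00010100
Gen 10 (rule 101): 11011101
Gen 11 (rule 225): 01101110
Gen 12 (rule 165): 00010100
Gen 13 (rule 101): 11011101
Gen 14 (rule 225): 01101110
Gen 15 (rule 165): 00010100
Gen 16 (rule 101): 11011101
Gen 17 (rule 225): 01101110

Answer: 7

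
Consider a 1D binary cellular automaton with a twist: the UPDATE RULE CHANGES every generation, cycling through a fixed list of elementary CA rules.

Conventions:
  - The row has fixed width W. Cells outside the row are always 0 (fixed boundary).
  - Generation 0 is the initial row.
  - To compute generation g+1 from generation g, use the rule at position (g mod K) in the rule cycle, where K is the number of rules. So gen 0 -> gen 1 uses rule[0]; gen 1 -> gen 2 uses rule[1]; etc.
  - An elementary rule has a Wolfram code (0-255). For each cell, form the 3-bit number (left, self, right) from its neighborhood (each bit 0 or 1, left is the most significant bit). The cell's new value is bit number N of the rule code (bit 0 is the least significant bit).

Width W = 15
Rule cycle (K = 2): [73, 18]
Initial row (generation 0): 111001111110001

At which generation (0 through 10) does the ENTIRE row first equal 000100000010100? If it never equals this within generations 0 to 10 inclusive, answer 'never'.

Gen 0: 111001111110001
Gen 1 (rule 73): 101001000010100
Gen 2 (rule 18): 000110100100010
Gen 3 (rule 73): 110110000001000
Gen 4 (rule 18): 000001000010100
Gen 5 (rule 73): 111100011000001
Gen 6 (rule 18): 000010100100010
Gen 7 (rule 73): 111000000001000
Gen 8 (rule 18): 000100000010100
Gen 9 (rule 73): 110001111000001
Gen 10 (rule 18): 001010000100010

Answer: 8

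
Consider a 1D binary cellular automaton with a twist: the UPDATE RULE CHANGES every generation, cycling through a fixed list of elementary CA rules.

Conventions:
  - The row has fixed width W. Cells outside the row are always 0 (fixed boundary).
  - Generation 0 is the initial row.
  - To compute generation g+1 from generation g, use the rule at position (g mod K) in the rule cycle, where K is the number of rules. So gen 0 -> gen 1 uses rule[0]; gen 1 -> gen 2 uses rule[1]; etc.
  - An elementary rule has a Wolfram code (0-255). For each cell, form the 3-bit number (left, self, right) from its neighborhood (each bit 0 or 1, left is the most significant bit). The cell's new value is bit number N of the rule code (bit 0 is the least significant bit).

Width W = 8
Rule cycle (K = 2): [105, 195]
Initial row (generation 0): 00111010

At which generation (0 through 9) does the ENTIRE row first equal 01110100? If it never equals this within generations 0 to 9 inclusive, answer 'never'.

Gen 0: 00111010
Gen 1 (rule 105): 10101100
Gen 2 (rule 195): 00000101
Gen 3 (rule 105): 11110010
Gen 4 (rule 195): 01110100
Gen 5 (rule 105): 01011001
Gen 6 (rule 195): 10001010
Gen 7 (rule 105): 00100100
Gen 8 (rule 195): 11001001
Gen 9 (rule 105): 11000000

Answer: 4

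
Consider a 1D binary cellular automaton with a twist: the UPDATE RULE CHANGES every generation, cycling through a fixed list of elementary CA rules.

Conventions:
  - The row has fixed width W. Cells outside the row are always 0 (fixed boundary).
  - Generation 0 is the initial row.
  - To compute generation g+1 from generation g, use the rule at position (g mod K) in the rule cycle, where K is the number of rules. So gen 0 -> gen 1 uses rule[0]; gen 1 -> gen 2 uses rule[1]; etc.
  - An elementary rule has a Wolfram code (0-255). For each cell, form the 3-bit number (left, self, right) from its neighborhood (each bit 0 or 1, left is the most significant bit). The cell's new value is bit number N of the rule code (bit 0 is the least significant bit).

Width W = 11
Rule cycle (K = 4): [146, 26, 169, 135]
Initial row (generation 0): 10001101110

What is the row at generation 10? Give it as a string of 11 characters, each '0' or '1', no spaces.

Answer: 01011000001

Derivation:
Gen 0: 10001101110
Gen 1 (rule 146): 01010000101
Gen 2 (rule 26): 10001001000
Gen 3 (rule 169): 00100000011
Gen 4 (rule 135): 11101111100
Gen 5 (rule 146): 01000111010
Gen 6 (rule 26): 10101100001
Gen 7 (rule 169): 01011001100
Gen 8 (rule 135): 11000010001
Gen 9 (rule 146): 00100101010
Gen 10 (rule 26): 01011000001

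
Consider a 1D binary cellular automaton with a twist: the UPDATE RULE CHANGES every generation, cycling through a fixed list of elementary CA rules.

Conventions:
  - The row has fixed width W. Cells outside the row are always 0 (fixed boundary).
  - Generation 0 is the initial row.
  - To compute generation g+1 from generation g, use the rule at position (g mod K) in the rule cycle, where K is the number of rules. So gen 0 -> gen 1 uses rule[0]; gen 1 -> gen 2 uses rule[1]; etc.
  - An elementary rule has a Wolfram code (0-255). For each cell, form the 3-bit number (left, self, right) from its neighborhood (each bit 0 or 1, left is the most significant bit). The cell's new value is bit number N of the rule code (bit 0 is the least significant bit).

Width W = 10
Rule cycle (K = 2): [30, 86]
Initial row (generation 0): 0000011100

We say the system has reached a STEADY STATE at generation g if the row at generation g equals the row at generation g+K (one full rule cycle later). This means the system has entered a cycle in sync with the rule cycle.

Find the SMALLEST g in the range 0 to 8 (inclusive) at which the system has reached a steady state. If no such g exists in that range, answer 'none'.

Gen 0: 0000011100
Gen 1 (rule 30): 0000110010
Gen 2 (rule 86): 0001011111
Gen 3 (rule 30): 0011010000
Gen 4 (rule 86): 0101011000
Gen 5 (rule 30): 1101010100
Gen 6 (rule 86): 0101010110
Gen 7 (rule 30): 1101010101
Gen 8 (rule 86): 0101010101
Gen 9 (rule 30): 1101010101
Gen 10 (rule 86): 0101010101

Answer: 7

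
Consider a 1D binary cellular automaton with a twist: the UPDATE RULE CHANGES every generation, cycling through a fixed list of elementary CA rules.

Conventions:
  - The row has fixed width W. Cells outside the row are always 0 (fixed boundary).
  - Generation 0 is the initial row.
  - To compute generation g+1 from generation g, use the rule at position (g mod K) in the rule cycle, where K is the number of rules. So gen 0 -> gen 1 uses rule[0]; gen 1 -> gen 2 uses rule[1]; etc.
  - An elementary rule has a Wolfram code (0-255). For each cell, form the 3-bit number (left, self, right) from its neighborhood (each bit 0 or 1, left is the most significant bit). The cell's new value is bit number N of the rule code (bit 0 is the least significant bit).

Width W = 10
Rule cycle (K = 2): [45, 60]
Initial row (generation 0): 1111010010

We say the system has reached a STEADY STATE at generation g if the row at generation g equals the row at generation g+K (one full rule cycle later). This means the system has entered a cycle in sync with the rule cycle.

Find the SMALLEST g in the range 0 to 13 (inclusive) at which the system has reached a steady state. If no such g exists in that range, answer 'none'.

Answer: 13

Derivation:
Gen 0: 1111010010
Gen 1 (rule 45): 1000110010
Gen 2 (rule 60): 1100101011
Gen 3 (rule 45): 1000111110
Gen 4 (rule 60): 1100100001
Gen 5 (rule 45): 1000101101
Gen 6 (rule 60): 1100111011
Gen 7 (rule 45): 1000100110
Gen 8 (rule 60): 1100110101
Gen 9 (rule 45): 1000101111
Gen 10 (rule 60): 1100111000
Gen 11 (rule 45): 1000100011
Gen 12 (rule 60): 1100110010
Gen 13 (rule 45): 1000100010
Gen 14 (rule 60): 1100110011
Gen 15 (rule 45): 1000100010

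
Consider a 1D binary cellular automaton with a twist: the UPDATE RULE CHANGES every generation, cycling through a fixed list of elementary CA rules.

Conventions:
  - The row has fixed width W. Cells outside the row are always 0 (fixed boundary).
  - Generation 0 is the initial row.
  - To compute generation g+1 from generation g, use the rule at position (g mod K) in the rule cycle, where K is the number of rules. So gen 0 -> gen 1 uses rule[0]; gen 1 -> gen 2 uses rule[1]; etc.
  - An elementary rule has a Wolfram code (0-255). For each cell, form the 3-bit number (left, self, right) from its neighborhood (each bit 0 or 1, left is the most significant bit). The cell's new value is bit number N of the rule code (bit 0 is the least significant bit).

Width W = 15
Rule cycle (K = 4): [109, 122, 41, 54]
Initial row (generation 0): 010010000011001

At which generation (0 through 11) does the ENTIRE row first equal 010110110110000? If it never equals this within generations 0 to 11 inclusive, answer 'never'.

Gen 0: 010010000011001
Gen 1 (rule 109): 010010111011001
Gen 2 (rule 122): 101101101111110
Gen 3 (rule 41): 011011011000000
Gen 4 (rule 54): 100100100100000
Gen 5 (rule 109): 100100100101111
Gen 6 (rule 122): 011011011011001
Gen 7 (rule 41): 010110110110000
Gen 8 (rule 54): 111001001001000
Gen 9 (rule 109): 101001001001011
Gen 10 (rule 122): 010110110110111
Gen 11 (rule 41): 001101101101100

Answer: 7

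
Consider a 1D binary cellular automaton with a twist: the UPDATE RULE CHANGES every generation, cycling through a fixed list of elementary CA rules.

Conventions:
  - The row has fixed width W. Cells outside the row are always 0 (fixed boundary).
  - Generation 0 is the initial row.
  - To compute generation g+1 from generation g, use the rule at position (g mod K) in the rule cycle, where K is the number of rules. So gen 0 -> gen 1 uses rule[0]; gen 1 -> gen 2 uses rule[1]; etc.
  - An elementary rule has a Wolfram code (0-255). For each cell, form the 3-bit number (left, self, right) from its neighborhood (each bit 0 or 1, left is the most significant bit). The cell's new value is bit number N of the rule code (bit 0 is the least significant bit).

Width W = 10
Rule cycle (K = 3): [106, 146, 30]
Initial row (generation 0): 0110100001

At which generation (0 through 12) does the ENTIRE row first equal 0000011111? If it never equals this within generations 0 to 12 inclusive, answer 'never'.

Answer: never

Derivation:
Gen 0: 0110100001
Gen 1 (rule 106): 1111000010
Gen 2 (rule 146): 0110100101
Gen 3 (rule 30): 1100111101
Gen 4 (rule 106): 1101100110
Gen 5 (rule 146): 0000011001
Gen 6 (rule 30): 0000110111
Gen 7 (rule 106): 0001111101
Gen 8 (rule 146): 0010111000
Gen 9 (rule 30): 0110100100
Gen 10 (rule 106): 1111001000
Gen 11 (rule 146): 0110110100
Gen 12 (rule 30): 1100100110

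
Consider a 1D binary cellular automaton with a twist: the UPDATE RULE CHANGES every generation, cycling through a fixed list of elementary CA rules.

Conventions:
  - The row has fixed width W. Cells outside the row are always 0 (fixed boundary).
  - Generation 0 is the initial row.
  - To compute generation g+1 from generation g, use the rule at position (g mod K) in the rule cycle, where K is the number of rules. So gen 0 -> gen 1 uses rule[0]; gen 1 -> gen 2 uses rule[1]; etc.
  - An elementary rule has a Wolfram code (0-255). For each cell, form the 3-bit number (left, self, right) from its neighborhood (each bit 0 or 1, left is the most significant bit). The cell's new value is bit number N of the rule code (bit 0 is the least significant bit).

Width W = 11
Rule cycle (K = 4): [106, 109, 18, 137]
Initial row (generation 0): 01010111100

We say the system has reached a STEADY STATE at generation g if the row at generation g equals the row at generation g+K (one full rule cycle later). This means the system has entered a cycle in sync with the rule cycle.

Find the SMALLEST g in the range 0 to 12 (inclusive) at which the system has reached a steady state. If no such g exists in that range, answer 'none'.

Gen 0: 01010111100
Gen 1 (rule 106): 10101100100
Gen 2 (rule 109): 11111100101
Gen 3 (rule 18): 00000011000
Gen 4 (rule 137): 11111010011
Gen 5 (rule 106): 10001100111
Gen 6 (rule 109): 10101100101
Gen 7 (rule 18): 00000011000
Gen 8 (rule 137): 11111010011
Gen 9 (rule 106): 10001100111
Gen 10 (rule 109): 10101100101
Gen 11 (rule 18): 00000011000
Gen 12 (rule 137): 11111010011
Gen 13 (rule 106): 10001100111
Gen 14 (rule 109): 10101100101
Gen 15 (rule 18): 00000011000
Gen 16 (rule 137): 11111010011

Answer: 3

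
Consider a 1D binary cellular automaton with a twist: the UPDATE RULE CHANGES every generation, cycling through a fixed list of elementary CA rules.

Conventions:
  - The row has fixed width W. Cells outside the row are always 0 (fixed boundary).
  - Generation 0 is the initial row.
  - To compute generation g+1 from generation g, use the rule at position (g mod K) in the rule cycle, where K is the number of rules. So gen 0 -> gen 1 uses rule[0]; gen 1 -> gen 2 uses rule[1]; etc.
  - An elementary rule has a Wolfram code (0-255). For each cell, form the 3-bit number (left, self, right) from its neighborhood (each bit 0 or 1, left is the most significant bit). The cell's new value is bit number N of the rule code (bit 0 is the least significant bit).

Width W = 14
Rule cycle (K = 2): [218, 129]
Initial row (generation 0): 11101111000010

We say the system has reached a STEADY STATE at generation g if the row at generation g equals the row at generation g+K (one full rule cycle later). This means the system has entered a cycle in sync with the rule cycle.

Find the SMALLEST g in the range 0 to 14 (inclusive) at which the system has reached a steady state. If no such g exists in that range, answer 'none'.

Answer: 7

Derivation:
Gen 0: 11101111000010
Gen 1 (rule 218): 11101111100101
Gen 2 (rule 129): 01000111000000
Gen 3 (rule 218): 10101111100000
Gen 4 (rule 129): 00000111001111
Gen 5 (rule 218): 00001111111111
Gen 6 (rule 129): 11100111111110
Gen 7 (rule 218): 11111111111111
Gen 8 (rule 129): 01111111111110
Gen 9 (rule 218): 11111111111111
Gen 10 (rule 129): 01111111111110
Gen 11 (rule 218): 11111111111111
Gen 12 (rule 129): 01111111111110
Gen 13 (rule 218): 11111111111111
Gen 14 (rule 129): 01111111111110
Gen 15 (rule 218): 11111111111111
Gen 16 (rule 129): 01111111111110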